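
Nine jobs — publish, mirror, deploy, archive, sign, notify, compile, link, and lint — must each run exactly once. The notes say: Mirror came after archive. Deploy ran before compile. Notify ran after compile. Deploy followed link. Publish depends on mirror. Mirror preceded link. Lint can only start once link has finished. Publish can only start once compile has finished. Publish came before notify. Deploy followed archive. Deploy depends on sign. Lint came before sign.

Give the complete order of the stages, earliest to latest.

archive, mirror, link, lint, sign, deploy, compile, publish, notify

The constraints fix every adjacent pair, so only one ordering works:
archive → mirror → link → lint → sign → deploy → compile → publish → notify.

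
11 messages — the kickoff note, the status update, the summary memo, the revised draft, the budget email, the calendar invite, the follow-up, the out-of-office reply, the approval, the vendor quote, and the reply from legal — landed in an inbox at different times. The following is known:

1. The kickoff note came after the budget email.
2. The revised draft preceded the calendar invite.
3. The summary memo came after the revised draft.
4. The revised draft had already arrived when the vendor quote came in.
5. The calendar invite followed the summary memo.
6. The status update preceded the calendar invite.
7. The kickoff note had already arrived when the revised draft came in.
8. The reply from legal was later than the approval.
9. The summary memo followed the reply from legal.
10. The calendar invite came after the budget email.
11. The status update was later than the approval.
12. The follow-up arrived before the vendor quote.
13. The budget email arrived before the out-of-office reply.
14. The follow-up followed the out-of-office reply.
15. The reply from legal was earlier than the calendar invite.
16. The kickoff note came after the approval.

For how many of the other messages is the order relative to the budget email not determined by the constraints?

Forced after the budget email: the calendar invite, the follow-up, the kickoff note, the out-of-office reply, the revised draft, the summary memo, and the vendor quote.
That leaves the approval, the reply from legal, and the status update with no forced order relative to the budget email — 3.

3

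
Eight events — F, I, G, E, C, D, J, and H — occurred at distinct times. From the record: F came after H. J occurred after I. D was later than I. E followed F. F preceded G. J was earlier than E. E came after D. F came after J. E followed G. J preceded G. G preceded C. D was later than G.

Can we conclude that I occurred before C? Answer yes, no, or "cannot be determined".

yes

Chain the constraints: I → J → G → C. Each link is directly stated, so I comes before C.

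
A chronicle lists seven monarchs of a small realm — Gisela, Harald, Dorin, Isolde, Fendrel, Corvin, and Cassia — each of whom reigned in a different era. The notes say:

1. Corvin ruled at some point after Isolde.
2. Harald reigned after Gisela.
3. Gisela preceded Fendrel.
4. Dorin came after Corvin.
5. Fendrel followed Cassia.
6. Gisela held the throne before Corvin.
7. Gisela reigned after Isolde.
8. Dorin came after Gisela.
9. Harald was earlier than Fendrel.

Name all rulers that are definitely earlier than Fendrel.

Directly stated before Fendrel: Cassia, Gisela, and Harald.
Isolde reaches Fendrel via Isolde → Gisela → Fendrel.

Cassia, Gisela, Harald, Isolde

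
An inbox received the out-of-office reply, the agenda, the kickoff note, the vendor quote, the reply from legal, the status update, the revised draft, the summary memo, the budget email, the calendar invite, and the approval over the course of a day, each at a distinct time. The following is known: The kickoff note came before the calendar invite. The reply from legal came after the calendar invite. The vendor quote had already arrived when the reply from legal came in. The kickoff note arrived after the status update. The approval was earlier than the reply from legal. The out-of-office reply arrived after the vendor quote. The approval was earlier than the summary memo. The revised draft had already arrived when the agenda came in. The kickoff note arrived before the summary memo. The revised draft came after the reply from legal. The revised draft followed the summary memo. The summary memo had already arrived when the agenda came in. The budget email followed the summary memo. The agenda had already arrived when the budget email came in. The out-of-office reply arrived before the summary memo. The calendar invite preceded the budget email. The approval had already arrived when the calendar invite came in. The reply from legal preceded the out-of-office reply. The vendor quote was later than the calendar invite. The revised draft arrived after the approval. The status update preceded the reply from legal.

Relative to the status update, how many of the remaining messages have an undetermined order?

1

Forced after the status update: the agenda, the budget email, the calendar invite, the kickoff note, the out-of-office reply, the reply from legal, the revised draft, the summary memo, and the vendor quote.
That leaves the approval with no forced order relative to the status update — 1.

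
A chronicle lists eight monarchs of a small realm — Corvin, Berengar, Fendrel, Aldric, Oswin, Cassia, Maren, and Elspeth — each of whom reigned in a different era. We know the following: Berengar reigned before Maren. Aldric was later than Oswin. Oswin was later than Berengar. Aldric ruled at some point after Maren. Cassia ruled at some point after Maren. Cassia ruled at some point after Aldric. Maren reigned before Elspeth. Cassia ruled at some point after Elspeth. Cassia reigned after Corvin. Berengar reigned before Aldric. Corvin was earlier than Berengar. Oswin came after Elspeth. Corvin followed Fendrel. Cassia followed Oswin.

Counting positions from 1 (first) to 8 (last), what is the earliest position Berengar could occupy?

3

Corvin and Fendrel must both come before Berengar — 2 forced predecessors.
Nothing else is forced ahead of Berengar, so their earliest slot is position 2 + 1 = 3.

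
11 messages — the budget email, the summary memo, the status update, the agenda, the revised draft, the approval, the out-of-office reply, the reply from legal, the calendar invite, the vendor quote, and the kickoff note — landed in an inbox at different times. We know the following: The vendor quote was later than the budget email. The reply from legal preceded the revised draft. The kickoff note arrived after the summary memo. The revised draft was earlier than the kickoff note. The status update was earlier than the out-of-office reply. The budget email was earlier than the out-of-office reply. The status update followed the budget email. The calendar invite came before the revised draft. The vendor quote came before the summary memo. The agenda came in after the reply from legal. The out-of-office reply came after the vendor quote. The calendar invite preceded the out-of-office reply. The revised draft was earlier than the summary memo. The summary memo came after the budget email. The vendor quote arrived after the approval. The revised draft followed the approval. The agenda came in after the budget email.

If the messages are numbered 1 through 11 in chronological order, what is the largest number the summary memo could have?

10

The summary memo must come before the kickoff note — 1 message forced after it.
Everything else can be placed before the summary memo in some valid order, so the summary memo can sit as late as position 11 − 1 = 10.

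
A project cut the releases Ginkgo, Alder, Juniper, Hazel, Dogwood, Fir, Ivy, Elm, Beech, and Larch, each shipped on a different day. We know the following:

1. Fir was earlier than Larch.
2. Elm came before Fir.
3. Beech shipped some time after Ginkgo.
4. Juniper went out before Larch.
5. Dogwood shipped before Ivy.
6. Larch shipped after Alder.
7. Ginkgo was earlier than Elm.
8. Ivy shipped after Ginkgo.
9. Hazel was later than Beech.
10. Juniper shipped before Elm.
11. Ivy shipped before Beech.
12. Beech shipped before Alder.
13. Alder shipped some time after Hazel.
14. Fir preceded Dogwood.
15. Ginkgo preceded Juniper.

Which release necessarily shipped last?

Larch

Every other release has a chain of constraints placing it before Larch, so Larch is last.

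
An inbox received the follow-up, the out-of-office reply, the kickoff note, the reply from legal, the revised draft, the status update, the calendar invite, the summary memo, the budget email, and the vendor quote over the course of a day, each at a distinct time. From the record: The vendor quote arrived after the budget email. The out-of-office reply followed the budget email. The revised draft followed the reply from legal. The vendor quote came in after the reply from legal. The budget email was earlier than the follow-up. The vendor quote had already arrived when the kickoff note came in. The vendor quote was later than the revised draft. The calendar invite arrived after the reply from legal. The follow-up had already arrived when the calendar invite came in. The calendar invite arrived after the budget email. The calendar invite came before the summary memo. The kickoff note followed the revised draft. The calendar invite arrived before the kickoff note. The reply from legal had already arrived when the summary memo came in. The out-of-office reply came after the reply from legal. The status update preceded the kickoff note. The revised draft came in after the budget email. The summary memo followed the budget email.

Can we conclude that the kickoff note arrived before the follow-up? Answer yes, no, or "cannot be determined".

no

Tracing the constraints gives the follow-up → the calendar invite → the kickoff note, so the follow-up must come before the kickoff note.
That means the kickoff note cannot be before the follow-up.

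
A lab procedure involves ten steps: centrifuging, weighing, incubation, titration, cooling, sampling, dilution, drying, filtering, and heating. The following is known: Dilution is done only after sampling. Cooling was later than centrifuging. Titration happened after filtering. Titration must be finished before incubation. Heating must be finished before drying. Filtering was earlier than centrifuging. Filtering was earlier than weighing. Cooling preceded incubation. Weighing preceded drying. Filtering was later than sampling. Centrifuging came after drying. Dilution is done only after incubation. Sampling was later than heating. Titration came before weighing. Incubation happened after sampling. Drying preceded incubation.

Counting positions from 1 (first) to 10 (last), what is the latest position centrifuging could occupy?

7

Centrifuging must come before cooling, dilution, and incubation — 3 steps forced after it.
Everything else can be placed before centrifuging in some valid order, so centrifuging can sit as late as position 10 − 3 = 7.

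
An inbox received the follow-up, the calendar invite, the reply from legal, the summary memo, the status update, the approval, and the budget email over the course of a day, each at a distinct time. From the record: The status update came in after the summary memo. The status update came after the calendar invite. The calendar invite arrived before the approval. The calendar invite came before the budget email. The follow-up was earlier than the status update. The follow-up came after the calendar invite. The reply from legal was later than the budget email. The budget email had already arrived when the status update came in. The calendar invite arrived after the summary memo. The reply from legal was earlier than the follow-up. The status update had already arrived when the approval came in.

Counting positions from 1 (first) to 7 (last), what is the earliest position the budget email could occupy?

The calendar invite and the summary memo must both come before the budget email — 2 forced predecessors.
Nothing else is forced ahead of the budget email, so its earliest slot is position 2 + 1 = 3.

3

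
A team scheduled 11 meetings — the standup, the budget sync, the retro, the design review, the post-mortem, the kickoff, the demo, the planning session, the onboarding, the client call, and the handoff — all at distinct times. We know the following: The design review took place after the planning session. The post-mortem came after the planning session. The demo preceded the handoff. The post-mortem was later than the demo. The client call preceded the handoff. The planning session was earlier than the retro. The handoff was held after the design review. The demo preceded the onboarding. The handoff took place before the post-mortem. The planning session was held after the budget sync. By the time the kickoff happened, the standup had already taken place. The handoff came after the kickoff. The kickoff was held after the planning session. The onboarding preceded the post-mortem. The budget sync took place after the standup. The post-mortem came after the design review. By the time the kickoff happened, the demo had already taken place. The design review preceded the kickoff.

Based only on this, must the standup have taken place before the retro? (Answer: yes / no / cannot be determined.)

yes

Chain the constraints: the standup → the budget sync → the planning session → the retro. Each link is directly stated, so the standup comes before the retro.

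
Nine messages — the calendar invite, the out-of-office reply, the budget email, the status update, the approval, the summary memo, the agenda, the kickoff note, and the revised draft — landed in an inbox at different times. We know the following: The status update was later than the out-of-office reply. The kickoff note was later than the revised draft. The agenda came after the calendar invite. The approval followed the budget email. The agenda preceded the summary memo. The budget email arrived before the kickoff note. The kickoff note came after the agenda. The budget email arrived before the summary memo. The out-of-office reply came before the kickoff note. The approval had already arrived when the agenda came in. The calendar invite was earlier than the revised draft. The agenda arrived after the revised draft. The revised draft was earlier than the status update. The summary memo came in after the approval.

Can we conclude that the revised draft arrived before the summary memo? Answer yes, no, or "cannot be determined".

Chain the constraints: the revised draft → the agenda → the summary memo. Each link is directly stated, so the revised draft comes before the summary memo.

yes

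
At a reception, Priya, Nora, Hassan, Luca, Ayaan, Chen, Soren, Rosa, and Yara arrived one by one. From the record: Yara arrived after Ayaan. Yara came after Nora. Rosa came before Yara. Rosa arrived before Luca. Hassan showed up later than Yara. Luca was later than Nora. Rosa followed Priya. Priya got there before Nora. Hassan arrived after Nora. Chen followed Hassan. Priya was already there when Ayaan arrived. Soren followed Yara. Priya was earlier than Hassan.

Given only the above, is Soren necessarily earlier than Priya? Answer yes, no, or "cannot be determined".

Tracing the constraints gives Priya → Rosa → Yara → Soren, so Priya must come before Soren.
That means Soren cannot be before Priya.

no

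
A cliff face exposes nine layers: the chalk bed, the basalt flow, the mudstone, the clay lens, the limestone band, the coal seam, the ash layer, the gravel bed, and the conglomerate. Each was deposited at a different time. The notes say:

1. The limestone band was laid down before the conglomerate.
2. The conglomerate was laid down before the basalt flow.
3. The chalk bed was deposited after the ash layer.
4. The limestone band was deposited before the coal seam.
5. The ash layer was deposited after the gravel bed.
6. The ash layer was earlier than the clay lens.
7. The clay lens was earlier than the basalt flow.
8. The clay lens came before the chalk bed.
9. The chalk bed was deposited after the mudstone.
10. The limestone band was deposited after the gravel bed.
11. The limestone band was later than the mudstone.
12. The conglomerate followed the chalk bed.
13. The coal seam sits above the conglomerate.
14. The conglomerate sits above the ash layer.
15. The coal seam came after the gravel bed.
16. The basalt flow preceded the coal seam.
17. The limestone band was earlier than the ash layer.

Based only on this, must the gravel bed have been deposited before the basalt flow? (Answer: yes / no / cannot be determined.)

Chain the constraints: the gravel bed → the limestone band → the conglomerate → the basalt flow. Each link is directly stated, so the gravel bed comes before the basalt flow.

yes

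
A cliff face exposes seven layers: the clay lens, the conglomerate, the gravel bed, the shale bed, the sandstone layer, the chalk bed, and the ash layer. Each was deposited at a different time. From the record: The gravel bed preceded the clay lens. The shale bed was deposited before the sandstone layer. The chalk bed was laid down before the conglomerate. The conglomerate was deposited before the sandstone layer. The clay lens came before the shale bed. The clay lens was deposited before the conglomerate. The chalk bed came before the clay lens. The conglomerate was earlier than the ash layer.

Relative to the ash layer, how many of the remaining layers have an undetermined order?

Forced before the ash layer: the chalk bed, the clay lens, the conglomerate, and the gravel bed.
That leaves the sandstone layer and the shale bed with no forced order relative to the ash layer — 2.

2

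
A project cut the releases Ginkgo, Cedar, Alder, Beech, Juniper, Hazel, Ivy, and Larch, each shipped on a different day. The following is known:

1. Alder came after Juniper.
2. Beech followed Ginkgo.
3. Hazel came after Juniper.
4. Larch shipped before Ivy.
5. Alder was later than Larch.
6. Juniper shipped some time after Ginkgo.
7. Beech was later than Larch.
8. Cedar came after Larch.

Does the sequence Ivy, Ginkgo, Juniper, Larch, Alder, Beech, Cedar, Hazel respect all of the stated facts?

no

The constraints require Larch before Ivy, but in the proposed sequence Ivy appears ahead of Larch. That one violation is enough.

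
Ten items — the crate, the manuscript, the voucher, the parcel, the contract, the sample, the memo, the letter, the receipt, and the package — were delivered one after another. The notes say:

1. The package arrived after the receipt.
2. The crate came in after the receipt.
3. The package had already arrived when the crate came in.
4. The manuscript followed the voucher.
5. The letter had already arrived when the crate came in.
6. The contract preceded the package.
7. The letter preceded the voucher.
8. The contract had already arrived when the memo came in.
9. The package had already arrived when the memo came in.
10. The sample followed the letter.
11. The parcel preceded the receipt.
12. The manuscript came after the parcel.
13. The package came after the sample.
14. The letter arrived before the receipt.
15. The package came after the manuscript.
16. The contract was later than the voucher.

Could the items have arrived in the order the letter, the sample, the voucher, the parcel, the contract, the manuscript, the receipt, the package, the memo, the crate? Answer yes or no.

yes

Check each stated constraint against the proposed order — e.g. the sample is ahead of the package; the letter is ahead of the crate. Every pair is in the required order; nothing is violated.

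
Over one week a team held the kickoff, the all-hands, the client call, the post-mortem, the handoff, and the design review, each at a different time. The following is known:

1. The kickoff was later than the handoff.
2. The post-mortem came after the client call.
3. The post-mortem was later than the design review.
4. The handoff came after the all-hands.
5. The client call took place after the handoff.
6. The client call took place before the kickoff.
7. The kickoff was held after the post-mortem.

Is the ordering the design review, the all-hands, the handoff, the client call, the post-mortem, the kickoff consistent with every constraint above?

yes

Check each stated constraint against the proposed order — e.g. the handoff is ahead of the kickoff; the design review is ahead of the post-mortem. Every pair is in the required order; nothing is violated.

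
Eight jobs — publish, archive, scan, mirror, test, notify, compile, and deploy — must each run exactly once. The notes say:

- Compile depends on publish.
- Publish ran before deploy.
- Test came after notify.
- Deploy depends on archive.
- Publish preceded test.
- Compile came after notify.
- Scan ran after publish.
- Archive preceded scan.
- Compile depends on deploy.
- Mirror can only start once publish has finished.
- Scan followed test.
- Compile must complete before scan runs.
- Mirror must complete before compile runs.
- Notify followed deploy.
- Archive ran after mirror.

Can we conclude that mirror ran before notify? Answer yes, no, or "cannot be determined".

yes

Chain the constraints: mirror → archive → deploy → notify. Each link is directly stated, so mirror comes before notify.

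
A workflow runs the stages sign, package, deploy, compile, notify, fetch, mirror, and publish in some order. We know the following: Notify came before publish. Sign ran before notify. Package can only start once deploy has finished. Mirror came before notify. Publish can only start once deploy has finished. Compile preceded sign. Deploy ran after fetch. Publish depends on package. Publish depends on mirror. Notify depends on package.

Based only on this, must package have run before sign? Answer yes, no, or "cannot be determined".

cannot be determined

No chain of stated constraints runs from package to sign, and none runs from sign to package either.
So the relative order of package and sign is not fixed by the given facts.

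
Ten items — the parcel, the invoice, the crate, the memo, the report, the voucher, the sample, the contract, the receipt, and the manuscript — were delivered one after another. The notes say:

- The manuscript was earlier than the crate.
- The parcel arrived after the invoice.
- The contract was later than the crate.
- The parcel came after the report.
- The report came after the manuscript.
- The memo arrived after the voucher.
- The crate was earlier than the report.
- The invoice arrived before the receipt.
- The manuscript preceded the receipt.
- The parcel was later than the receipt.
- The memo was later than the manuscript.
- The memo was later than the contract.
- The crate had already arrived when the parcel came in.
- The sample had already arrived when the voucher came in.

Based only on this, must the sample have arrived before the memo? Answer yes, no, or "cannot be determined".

Chain the constraints: the sample → the voucher → the memo. Each link is directly stated, so the sample comes before the memo.

yes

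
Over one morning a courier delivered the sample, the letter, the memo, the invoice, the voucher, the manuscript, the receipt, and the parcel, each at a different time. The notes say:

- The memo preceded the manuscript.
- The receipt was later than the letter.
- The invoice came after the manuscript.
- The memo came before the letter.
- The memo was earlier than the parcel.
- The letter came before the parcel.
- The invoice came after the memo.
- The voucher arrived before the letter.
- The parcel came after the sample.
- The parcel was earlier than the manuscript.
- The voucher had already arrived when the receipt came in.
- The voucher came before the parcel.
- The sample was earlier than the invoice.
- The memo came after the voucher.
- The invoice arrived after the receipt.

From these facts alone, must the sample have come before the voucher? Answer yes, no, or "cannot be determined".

No chain of stated constraints runs from the sample to the voucher, and none runs from the voucher to the sample either.
So the relative order of the sample and the voucher is not fixed by the given facts.

cannot be determined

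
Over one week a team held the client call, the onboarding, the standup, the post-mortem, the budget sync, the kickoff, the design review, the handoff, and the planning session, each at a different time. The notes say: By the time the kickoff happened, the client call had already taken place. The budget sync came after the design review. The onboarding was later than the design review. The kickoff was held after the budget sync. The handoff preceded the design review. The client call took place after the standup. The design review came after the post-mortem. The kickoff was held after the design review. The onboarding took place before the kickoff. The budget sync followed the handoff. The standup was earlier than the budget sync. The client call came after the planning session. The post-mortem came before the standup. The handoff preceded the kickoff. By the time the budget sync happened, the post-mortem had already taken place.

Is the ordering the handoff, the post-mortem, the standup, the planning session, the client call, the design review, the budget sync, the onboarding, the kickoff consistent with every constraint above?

Check each stated constraint against the proposed order — e.g. the handoff is ahead of the budget sync; the handoff is ahead of the kickoff. Every pair is in the required order; nothing is violated.

yes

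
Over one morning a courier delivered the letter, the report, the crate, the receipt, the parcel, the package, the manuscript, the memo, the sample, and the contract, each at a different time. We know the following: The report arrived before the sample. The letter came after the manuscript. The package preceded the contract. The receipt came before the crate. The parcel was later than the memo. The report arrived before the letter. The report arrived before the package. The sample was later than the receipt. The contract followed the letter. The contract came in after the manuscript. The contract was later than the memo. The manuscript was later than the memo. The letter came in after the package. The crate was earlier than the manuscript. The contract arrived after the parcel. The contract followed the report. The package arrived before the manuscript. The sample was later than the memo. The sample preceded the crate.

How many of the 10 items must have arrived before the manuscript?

6

Directly stated before the manuscript: the crate, the memo, and the package.
The receipt reaches the manuscript via the receipt → the crate → the manuscript.
The report reaches the manuscript via the report → the package → the manuscript.
The sample reaches the manuscript via the sample → the crate → the manuscript.
No chain forces the contract (or any of the others) ahead of the manuscript.
That's the crate, the memo, the package, the receipt, the report, and the sample — 6 in all.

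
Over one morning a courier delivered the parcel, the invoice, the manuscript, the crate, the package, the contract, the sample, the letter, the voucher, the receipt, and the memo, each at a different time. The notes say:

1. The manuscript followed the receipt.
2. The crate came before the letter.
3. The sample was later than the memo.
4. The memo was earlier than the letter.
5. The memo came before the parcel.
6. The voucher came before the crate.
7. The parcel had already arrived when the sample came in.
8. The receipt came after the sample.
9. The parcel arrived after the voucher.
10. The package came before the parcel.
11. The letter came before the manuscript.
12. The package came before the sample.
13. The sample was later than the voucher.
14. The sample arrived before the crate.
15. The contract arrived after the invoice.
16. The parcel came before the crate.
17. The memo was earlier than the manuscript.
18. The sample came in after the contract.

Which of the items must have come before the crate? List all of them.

the contract, the invoice, the memo, the package, the parcel, the sample, the voucher

Directly stated before the crate: the parcel, the sample, and the voucher.
The contract reaches the crate via the contract → the sample → the crate.
The invoice reaches the crate via the invoice → the contract → the sample → the crate.
The memo reaches the crate via the memo → the sample → the crate.
Likewise the package reaches the crate by chaining the stated constraints.
No chain forces the manuscript (or any of the others) ahead of the crate.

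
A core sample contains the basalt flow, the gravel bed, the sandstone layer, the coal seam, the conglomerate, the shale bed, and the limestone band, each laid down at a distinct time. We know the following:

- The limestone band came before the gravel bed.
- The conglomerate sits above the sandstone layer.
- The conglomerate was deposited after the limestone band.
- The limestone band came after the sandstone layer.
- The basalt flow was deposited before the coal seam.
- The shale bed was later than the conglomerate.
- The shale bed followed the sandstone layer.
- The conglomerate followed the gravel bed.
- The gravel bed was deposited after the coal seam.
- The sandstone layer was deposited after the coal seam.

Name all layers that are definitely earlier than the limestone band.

the basalt flow, the coal seam, the sandstone layer

Directly stated before the limestone band: the sandstone layer.
The basalt flow reaches the limestone band via the basalt flow → the coal seam → the sandstone layer → the limestone band.
The coal seam reaches the limestone band via the coal seam → the sandstone layer → the limestone band.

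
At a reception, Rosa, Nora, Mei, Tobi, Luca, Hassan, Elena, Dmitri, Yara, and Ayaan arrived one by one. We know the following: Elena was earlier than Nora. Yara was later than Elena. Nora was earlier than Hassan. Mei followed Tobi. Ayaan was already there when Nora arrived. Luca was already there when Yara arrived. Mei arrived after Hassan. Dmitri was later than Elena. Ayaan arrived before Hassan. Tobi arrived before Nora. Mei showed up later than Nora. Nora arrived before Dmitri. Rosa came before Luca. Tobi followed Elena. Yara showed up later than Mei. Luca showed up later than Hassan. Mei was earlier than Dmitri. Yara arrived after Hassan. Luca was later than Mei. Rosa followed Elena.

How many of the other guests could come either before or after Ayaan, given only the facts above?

Forced after Ayaan: Dmitri, Hassan, Luca, Mei, Nora, and Yara.
That leaves Elena, Rosa, and Tobi with no forced order relative to Ayaan — 3.

3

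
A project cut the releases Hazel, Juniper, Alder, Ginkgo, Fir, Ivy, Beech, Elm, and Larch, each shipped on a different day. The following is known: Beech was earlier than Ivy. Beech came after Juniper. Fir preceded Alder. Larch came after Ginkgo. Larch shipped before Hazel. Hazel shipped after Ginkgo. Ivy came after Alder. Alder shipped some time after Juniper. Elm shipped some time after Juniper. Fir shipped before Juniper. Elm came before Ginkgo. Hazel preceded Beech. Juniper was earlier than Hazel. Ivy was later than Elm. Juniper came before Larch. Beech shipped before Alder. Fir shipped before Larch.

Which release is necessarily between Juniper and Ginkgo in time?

Tracing the constraints gives Juniper → Elm → Ginkgo, so Elm sits after Juniper and before Ginkgo.
No other release is forced both after Juniper and before Ginkgo.

Elm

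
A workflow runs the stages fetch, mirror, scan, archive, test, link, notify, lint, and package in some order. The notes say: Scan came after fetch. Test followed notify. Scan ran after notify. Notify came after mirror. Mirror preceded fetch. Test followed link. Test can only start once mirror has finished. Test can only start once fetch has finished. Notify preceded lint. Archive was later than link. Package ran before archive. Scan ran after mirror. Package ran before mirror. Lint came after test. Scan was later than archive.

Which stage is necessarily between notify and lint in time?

Tracing the constraints gives notify → test → lint, so test sits after notify and before lint.
No other stage is forced both after notify and before lint.

test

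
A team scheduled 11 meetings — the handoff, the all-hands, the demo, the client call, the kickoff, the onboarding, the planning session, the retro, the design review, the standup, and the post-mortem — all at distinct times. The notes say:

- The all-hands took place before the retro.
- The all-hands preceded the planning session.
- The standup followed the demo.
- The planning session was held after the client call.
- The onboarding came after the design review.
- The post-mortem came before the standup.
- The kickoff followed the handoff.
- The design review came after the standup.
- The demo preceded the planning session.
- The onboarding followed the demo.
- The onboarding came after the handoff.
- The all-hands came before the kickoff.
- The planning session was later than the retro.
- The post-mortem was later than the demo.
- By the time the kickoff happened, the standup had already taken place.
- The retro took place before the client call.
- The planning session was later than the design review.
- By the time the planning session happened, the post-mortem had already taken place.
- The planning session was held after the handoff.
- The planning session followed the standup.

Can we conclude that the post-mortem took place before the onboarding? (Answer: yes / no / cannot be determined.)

yes

Chain the constraints: the post-mortem → the standup → the design review → the onboarding. Each link is directly stated, so the post-mortem comes before the onboarding.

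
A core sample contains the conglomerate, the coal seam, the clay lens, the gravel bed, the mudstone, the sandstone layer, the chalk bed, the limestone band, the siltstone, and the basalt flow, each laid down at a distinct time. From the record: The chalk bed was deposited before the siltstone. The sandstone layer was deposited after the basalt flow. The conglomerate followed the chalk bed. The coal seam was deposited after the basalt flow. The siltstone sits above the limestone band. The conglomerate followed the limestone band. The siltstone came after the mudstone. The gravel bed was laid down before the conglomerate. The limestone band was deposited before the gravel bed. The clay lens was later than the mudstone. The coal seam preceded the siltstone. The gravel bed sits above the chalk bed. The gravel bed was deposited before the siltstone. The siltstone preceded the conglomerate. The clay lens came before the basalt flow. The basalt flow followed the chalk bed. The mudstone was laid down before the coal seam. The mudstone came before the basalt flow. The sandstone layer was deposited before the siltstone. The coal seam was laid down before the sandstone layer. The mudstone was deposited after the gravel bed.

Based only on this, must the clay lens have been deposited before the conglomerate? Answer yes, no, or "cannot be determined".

Chain the constraints: the clay lens → the basalt flow → the sandstone layer → the siltstone → the conglomerate. Each link is directly stated, so the clay lens comes before the conglomerate.

yes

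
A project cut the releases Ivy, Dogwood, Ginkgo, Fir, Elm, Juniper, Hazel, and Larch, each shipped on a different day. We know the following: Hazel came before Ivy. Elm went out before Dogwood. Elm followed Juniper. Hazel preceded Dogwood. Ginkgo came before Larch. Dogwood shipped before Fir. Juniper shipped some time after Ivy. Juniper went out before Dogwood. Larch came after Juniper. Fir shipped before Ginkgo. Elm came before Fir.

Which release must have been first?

Hazel has a chain of constraints placing it before every other release, so Hazel must be first.

Hazel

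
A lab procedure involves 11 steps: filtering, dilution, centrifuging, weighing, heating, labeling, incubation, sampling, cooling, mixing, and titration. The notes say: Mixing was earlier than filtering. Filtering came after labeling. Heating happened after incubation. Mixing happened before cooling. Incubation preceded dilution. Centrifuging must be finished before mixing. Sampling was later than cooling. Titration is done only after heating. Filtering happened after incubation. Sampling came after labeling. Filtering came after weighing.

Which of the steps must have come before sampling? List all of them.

centrifuging, cooling, labeling, mixing

Directly stated before sampling: cooling and labeling.
Centrifuging reaches sampling via centrifuging → mixing → cooling → sampling.
Mixing reaches sampling via mixing → cooling → sampling.
No chain forces heating (or any of the others) ahead of sampling.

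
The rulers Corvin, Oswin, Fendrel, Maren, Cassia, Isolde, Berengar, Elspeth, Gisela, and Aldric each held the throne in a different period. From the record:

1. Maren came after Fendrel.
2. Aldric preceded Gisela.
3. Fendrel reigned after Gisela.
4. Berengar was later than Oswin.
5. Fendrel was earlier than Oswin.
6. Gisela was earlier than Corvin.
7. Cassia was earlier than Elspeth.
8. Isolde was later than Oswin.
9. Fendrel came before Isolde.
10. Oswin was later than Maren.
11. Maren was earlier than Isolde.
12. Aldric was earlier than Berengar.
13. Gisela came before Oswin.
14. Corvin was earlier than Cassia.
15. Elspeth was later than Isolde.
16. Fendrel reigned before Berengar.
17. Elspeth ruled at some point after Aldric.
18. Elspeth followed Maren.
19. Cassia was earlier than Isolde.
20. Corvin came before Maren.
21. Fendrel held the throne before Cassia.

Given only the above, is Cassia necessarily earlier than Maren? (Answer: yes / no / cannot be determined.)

cannot be determined

No chain of stated constraints runs from Cassia to Maren, and none runs from Maren to Cassia either.
So the relative order of Cassia and Maren is not fixed by the given facts.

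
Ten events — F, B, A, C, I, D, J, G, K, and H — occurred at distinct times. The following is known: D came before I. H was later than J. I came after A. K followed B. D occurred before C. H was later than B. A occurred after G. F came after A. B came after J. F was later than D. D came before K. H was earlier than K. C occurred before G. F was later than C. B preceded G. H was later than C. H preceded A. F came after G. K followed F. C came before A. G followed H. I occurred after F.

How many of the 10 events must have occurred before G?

5

Directly stated before G: B, C, and H.
D reaches G via D → C → G.
J reaches G via J → B → G.
That's B, C, D, H, and J — 5 in all.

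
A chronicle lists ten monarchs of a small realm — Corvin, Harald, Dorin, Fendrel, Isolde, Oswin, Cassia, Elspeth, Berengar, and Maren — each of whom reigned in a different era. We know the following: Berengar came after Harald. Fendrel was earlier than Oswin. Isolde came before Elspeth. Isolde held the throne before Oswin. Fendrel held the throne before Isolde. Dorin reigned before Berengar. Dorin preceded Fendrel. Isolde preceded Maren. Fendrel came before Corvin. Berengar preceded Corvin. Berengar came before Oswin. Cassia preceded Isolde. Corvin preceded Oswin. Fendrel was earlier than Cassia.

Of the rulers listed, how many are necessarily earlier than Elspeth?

Directly stated before Elspeth: Isolde.
Cassia reaches Elspeth via Cassia → Isolde → Elspeth.
Dorin reaches Elspeth via Dorin → Fendrel → Isolde → Elspeth.
Fendrel reaches Elspeth via Fendrel → Isolde → Elspeth.
No chain forces Oswin (or any of the others) ahead of Elspeth.
That's Cassia, Dorin, Fendrel, and Isolde — 4 in all.

4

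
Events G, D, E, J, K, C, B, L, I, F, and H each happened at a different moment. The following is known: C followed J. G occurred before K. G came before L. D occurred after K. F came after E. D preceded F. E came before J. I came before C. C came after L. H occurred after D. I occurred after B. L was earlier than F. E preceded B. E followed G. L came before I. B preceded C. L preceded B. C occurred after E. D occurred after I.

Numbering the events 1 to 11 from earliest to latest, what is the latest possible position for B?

B must come before C, D, F, H, and I — 5 events forced after it.
Everything else can be placed before B in some valid order, so B can sit as late as position 11 − 5 = 6.

6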